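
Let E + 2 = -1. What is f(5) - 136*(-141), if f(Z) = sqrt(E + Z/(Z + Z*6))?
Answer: 19176 + 2*I*sqrt(35)/7 ≈ 19176.0 + 1.6903*I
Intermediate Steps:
E = -3 (E = -2 - 1 = -3)
f(Z) = 2*I*sqrt(35)/7 (f(Z) = sqrt(-3 + Z/(Z + Z*6)) = sqrt(-3 + Z/(Z + 6*Z)) = sqrt(-3 + Z/((7*Z))) = sqrt(-3 + Z*(1/(7*Z))) = sqrt(-3 + 1/7) = sqrt(-20/7) = 2*I*sqrt(35)/7)
f(5) - 136*(-141) = 2*I*sqrt(35)/7 - 136*(-141) = 2*I*sqrt(35)/7 + 19176 = 19176 + 2*I*sqrt(35)/7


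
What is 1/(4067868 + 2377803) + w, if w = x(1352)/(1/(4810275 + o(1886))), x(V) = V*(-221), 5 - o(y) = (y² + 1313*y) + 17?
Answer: 2355492180356737033/6445671 ≈ 3.6544e+11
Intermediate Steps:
o(y) = -12 - y² - 1313*y (o(y) = 5 - ((y² + 1313*y) + 17) = 5 - (17 + y² + 1313*y) = 5 + (-17 - y² - 1313*y) = -12 - y² - 1313*y)
x(V) = -221*V
w = 365437854392 (w = (-221*1352)/(1/(4810275 + (-12 - 1*1886² - 1313*1886))) = -298792/(1/(4810275 + (-12 - 1*3556996 - 2476318))) = -298792/(1/(4810275 + (-12 - 3556996 - 2476318))) = -298792/(1/(4810275 - 6033326)) = -298792/(1/(-1223051)) = -298792/(-1/1223051) = -298792*(-1223051) = 365437854392)
1/(4067868 + 2377803) + w = 1/(4067868 + 2377803) + 365437854392 = 1/6445671 + 365437854392 = 2355492180356737033/6445671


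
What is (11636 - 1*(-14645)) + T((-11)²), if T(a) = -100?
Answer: 26181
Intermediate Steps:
(11636 - 1*(-14645)) + T((-11)²) = (11636 - 1*(-14645)) - 100 = (11636 + 14645) - 100 = 26281 - 100 = 26181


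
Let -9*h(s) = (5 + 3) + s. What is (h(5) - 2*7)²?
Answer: 19321/81 ≈ 238.53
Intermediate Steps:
h(s) = -8/9 - s/9 (h(s) = -((5 + 3) + s)/9 = -(8 + s)/9 = -8/9 - s/9)
(h(5) - 2*7)² = ((-8/9 - ⅑*5) - 2*7)² = ((-8/9 - 5/9) - 14)² = (-13/9 - 14)² = (-139/9)² = 19321/81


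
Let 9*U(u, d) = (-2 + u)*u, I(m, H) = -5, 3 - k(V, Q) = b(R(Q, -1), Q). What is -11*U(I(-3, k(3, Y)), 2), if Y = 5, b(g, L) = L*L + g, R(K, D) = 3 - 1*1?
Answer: -385/9 ≈ -42.778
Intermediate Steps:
R(K, D) = 2 (R(K, D) = 3 - 1 = 2)
b(g, L) = g + L**2 (b(g, L) = L**2 + g = g + L**2)
k(V, Q) = 1 - Q**2 (k(V, Q) = 3 - (2 + Q**2) = 3 + (-2 - Q**2) = 1 - Q**2)
U(u, d) = u*(-2 + u)/9 (U(u, d) = ((-2 + u)*u)/9 = (u*(-2 + u))/9 = u*(-2 + u)/9)
-11*U(I(-3, k(3, Y)), 2) = -11*(-5)*(-2 - 5)/9 = -11*(-5)*(-7)/9 = -11*35/9 = -385/9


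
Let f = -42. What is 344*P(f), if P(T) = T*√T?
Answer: -14448*I*√42 ≈ -93634.0*I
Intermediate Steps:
P(T) = T^(3/2)
344*P(f) = 344*(-42)^(3/2) = 344*(-42*I*√42) = -14448*I*√42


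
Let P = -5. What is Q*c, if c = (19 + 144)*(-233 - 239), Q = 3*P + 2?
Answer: 1000168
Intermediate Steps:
Q = -13 (Q = 3*(-5) + 2 = -15 + 2 = -13)
c = -76936 (c = 163*(-472) = -76936)
Q*c = -13*(-76936) = 1000168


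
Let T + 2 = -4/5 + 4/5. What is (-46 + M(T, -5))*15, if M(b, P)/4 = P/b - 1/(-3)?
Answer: -520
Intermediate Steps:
T = -2 (T = -2 + (-4/5 + 4/5) = -2 + (-4*⅕ + 4*(⅕)) = -2 + (-⅘ + ⅘) = -2 + 0 = -2)
M(b, P) = 4/3 + 4*P/b (M(b, P) = 4*(P/b - 1/(-3)) = 4*(P/b - 1*(-⅓)) = 4*(P/b + ⅓) = 4*(⅓ + P/b) = 4/3 + 4*P/b)
(-46 + M(T, -5))*15 = (-46 + (4/3 + 4*(-5)/(-2)))*15 = (-46 + (4/3 + 4*(-5)*(-½)))*15 = (-46 + (4/3 + 10))*15 = (-46 + 34/3)*15 = -104/3*15 = -520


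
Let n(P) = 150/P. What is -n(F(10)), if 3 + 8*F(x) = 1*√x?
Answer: -3600 - 1200*√10 ≈ -7394.7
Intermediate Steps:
F(x) = -3/8 + √x/8 (F(x) = -3/8 + (1*√x)/8 = -3/8 + √x/8)
-n(F(10)) = -150/(-3/8 + √10/8)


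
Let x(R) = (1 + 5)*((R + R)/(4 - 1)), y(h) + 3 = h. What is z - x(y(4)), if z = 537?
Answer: 533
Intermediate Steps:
y(h) = -3 + h
x(R) = 4*R (x(R) = 6*((2*R)/3) = 6*((2*R)*(⅓)) = 6*(2*R/3) = 4*R)
z - x(y(4)) = 537 - 4*(-3 + 4) = 537 - 4 = 533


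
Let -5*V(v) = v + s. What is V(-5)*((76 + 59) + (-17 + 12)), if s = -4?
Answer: 234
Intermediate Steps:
V(v) = 4/5 - v/5 (V(v) = -(v - 4)/5 = -(-4 + v)/5 = 4/5 - v/5)
V(-5)*((76 + 59) + (-17 + 12)) = (4/5 - 1/5*(-5))*((76 + 59) + (-17 + 12)) = (4/5 + 1)*(135 - 5) = (9/5)*130 = 234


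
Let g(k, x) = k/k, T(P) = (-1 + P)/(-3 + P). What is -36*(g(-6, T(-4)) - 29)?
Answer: 1008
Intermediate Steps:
T(P) = (-1 + P)/(-3 + P)
g(k, x) = 1
-36*(g(-6, T(-4)) - 29) = -36*(1 - 29) = -36*(-28) = 1008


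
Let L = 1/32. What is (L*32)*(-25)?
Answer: -25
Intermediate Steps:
L = 1/32 ≈ 0.031250
(L*32)*(-25) = ((1/32)*32)*(-25) = 1*(-25) = -25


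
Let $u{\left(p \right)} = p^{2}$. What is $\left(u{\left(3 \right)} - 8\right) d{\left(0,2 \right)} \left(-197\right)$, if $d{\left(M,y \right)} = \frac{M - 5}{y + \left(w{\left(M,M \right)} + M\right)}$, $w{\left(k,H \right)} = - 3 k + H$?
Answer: $\frac{985}{2} \approx 492.5$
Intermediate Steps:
$w{\left(k,H \right)} = H - 3 k$
$d{\left(M,y \right)} = \frac{-5 + M}{y - M}$ ($d{\left(M,y \right)} = \frac{M - 5}{y + \left(\left(M - 3 M\right) + M\right)} = \frac{-5 + M}{y + \left(- 2 M + M\right)} = \frac{-5 + M}{y - M}$)
$\left(u{\left(3 \right)} - 8\right) d{\left(0,2 \right)} \left(-197\right) = \left(3^{2} - 8\right) \frac{-5 + 0}{2 - 0} \left(-197\right) = \left(9 - 8\right) \frac{1}{2 + 0} \left(-5\right) \left(-197\right) = 1 \cdot \frac{1}{2} \left(-5\right) \left(-197\right) = 1 \left(- \frac{5}{2}\right) \left(-197\right) = \left(- \frac{5}{2}\right) \left(-197\right) = \frac{985}{2}$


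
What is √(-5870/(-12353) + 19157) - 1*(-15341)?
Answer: 15341 + 3*√324818416747/12353 ≈ 15479.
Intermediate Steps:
√(-5870/(-12353) + 19157) - 1*(-15341) = √(-5870*(-1/12353) + 19157) + 15341 = √(5870/12353 + 19157) + 15341 = √(236652291/12353) + 15341 = 3*√324818416747/12353 + 15341 = 15341 + 3*√324818416747/12353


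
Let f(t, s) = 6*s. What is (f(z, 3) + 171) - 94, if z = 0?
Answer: 95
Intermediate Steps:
(f(z, 3) + 171) - 94 = (6*3 + 171) - 94 = (18 + 171) - 94 = 189 - 94 = 95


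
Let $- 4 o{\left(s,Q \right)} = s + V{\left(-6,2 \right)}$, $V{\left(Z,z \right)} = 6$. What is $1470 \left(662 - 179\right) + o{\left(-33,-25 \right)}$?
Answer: $\frac{2840067}{4} \approx 7.1002 \cdot 10^{5}$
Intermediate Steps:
$o{\left(s,Q \right)} = - \frac{3}{2} - \frac{s}{4}$ ($o{\left(s,Q \right)} = - \frac{s + 6}{4} = - \frac{6 + s}{4} = - \frac{3}{2} - \frac{s}{4}$)
$1470 \left(662 - 179\right) + o{\left(-33,-25 \right)} = 1470 \left(662 - 179\right) - - \frac{27}{4} = 1470 \cdot 483 + \left(- \frac{3}{2} + \frac{33}{4}\right) = 710010 + \frac{27}{4} = \frac{2840067}{4}$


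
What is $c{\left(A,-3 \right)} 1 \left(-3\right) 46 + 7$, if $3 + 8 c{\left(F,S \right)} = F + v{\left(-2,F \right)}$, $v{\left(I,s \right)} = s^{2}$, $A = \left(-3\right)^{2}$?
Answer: $- \frac{5975}{4} \approx -1493.8$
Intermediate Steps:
$A = 9$
$c{\left(F,S \right)} = - \frac{3}{8} + \frac{F}{8} + \frac{F^{2}}{8}$ ($c{\left(F,S \right)} = - \frac{3}{8} + \frac{F + F^{2}}{8} = - \frac{3}{8} + \left(\frac{F}{8} + \frac{F^{2}}{8}\right) = - \frac{3}{8} + \frac{F}{8} + \frac{F^{2}}{8}$)
$c{\left(A,-3 \right)} 1 \left(-3\right) 46 + 7 = \left(- \frac{3}{8} + \frac{1}{8} \cdot 9 + \frac{9^{2}}{8}\right) 1 \left(-3\right) 46 + 7 = \left(- \frac{3}{8} + \frac{9}{8} + \frac{1}{8} \cdot 81\right) 1 \left(-3\right) 46 + 7 = \left(- \frac{3}{8} + \frac{9}{8} + \frac{81}{8}\right) 1 \left(-3\right) 46 + 7 = \frac{87}{8} \cdot 1 \left(-3\right) 46 + 7 = \frac{87}{8} \left(-3\right) 46 + 7 = \left(- \frac{261}{8}\right) 46 + 7 = - \frac{6003}{4} + 7 = - \frac{5975}{4}$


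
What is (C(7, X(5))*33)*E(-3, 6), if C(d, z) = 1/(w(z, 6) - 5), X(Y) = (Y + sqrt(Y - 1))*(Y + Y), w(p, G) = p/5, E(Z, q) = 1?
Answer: 11/3 ≈ 3.6667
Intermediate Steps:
w(p, G) = p/5 (w(p, G) = p*(1/5) = p/5)
X(Y) = 2*Y*(Y + sqrt(-1 + Y)) (X(Y) = (Y + sqrt(-1 + Y))*(2*Y) = 2*Y*(Y + sqrt(-1 + Y)))
C(d, z) = 1/(-5 + z/5) (C(d, z) = 1/(z/5 - 5) = 1/(-5 + z/5))
(C(7, X(5))*33)*E(-3, 6) = ((5/(-25 + 2*5*(5 + sqrt(-1 + 5))))*33)*1 = ((5/(-25 + 2*5*(5 + sqrt(4))))*33)*1 = ((5/(-25 + 2*5*(5 + 2)))*33)*1 = ((5/(-25 + 2*5*7))*33)*1 = ((5/(-25 + 70))*33)*1 = ((5/45)*33)*1 = ((5*(1/45))*33)*1 = ((1/9)*33)*1 = (11/3)*1 = 11/3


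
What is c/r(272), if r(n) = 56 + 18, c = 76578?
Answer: 38289/37 ≈ 1034.8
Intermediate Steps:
r(n) = 74
c/r(272) = 76578/74 = 76578*(1/74) = 38289/37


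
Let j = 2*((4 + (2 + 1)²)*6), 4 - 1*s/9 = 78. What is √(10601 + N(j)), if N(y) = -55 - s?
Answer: 2*√2803 ≈ 105.89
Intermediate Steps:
s = -666 (s = 36 - 9*78 = 36 - 702 = -666)
j = 156 (j = 2*((4 + 3²)*6) = 2*((4 + 9)*6) = 2*(13*6) = 2*78 = 156)
N(y) = 611 (N(y) = -55 - 1*(-666) = -55 + 666 = 611)
√(10601 + N(j)) = √(10601 + 611) = √11212 = 2*√2803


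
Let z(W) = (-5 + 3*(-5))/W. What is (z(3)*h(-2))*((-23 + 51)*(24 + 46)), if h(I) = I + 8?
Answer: -78400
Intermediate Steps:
z(W) = -20/W (z(W) = (-5 - 15)/W = -20/W)
h(I) = 8 + I
(z(3)*h(-2))*((-23 + 51)*(24 + 46)) = ((-20/3)*(8 - 2))*((-23 + 51)*(24 + 46)) = (-20*⅓*6)*(28*70) = -20/3*6*1960 = -40*1960 = -78400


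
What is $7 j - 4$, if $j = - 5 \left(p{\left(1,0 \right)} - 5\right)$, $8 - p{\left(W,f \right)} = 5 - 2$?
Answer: $-4$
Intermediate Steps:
$p{\left(W,f \right)} = 5$ ($p{\left(W,f \right)} = 8 - \left(5 - 2\right) = 8 - 3 = 5$)
$j = 0$ ($j = - 5 \left(5 - 5\right) = \left(-5\right) 0 = 0$)
$7 j - 4 = 7 \cdot 0 - 4 = 0 - 4 = -4$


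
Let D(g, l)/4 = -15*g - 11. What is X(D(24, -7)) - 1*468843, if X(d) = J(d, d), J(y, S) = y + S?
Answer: -471811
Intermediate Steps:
J(y, S) = S + y
D(g, l) = -44 - 60*g (D(g, l) = 4*(-15*g - 11) = 4*(-11 - 15*g) = -44 - 60*g)
X(d) = 2*d (X(d) = d + d = 2*d)
X(D(24, -7)) - 1*468843 = 2*(-44 - 60*24) - 1*468843 = 2*(-44 - 1440) - 468843 = 2*(-1484) - 468843 = -2968 - 468843 = -471811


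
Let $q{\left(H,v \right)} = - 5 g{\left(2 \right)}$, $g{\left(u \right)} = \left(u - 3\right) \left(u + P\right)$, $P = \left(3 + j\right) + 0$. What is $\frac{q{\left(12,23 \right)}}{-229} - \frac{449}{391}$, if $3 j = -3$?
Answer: $- \frac{110641}{89539} \approx -1.2357$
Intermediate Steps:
$j = -1$ ($j = \frac{1}{3} \left(-3\right) = -1$)
$P = 2$ ($P = \left(3 - 1\right) + 0 = 2 + 0 = 2$)
$g{\left(u \right)} = \left(-3 + u\right) \left(2 + u\right)$ ($g{\left(u \right)} = \left(u - 3\right) \left(u + 2\right) = \left(-3 + u\right) \left(2 + u\right)$)
$q{\left(H,v \right)} = 20$ ($q{\left(H,v \right)} = - 5 \left(-6 + 2^{2} - 2\right) = - 5 \left(-6 + 4 - 2\right) = \left(-5\right) \left(-4\right) = 20$)
$\frac{q{\left(12,23 \right)}}{-229} - \frac{449}{391} = \frac{20}{-229} - \frac{449}{391} = 20 \left(- \frac{1}{229}\right) - \frac{449}{391} = - \frac{20}{229} - \frac{449}{391} = - \frac{110641}{89539}$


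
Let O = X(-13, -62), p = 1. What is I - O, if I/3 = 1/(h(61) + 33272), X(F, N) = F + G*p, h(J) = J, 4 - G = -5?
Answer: 44445/11111 ≈ 4.0001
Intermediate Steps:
G = 9 (G = 4 - 1*(-5) = 4 + 5 = 9)
X(F, N) = 9 + F (X(F, N) = F + 9*1 = F + 9 = 9 + F)
O = -4 (O = 9 - 13 = -4)
I = 1/11111 (I = 3/(61 + 33272) = 3/33333 = 3*(1/33333) = 1/11111 ≈ 9.0001e-5)
I - O = 1/11111 - 1*(-4) = 1/11111 + 4 = 44445/11111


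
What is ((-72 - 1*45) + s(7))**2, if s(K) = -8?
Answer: 15625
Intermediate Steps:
((-72 - 1*45) + s(7))**2 = ((-72 - 1*45) - 8)**2 = ((-72 - 45) - 8)**2 = (-117 - 8)**2 = (-125)**2 = 15625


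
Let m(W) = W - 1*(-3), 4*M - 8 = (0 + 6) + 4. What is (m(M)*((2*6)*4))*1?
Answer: 360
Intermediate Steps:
M = 9/2 (M = 2 + ((0 + 6) + 4)/4 = 2 + (6 + 4)/4 = 2 + (1/4)*10 = 2 + 5/2 = 9/2 ≈ 4.5000)
m(W) = 3 + W (m(W) = W + 3 = 3 + W)
(m(M)*((2*6)*4))*1 = ((3 + 9/2)*((2*6)*4))*1 = (15*(12*4)/2)*1 = ((15/2)*48)*1 = 360*1 = 360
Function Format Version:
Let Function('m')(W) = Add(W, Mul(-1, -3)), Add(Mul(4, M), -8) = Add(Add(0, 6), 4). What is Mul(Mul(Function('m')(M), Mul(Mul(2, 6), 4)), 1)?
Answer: 360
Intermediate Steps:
M = Rational(9, 2) (M = Add(2, Mul(Rational(1, 4), Add(Add(0, 6), 4))) = Add(2, Mul(Rational(1, 4), Add(6, 4))) = Add(2, Mul(Rational(1, 4), 10)) = Add(2, Rational(5, 2)) = Rational(9, 2) ≈ 4.5000)
Function('m')(W) = Add(3, W) (Function('m')(W) = Add(W, 3) = Add(3, W))
Mul(Mul(Function('m')(M), Mul(Mul(2, 6), 4)), 1) = Mul(Mul(Add(3, Rational(9, 2)), Mul(Mul(2, 6), 4)), 1) = Mul(Mul(Rational(15, 2), Mul(12, 4)), 1) = Mul(Mul(Rational(15, 2), 48), 1) = Mul(360, 1) = 360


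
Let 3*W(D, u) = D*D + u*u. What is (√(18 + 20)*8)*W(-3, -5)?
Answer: 272*√38/3 ≈ 558.91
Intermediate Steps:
W(D, u) = D²/3 + u²/3 (W(D, u) = (D*D + u*u)/3 = (D² + u²)/3 = D²/3 + u²/3)
(√(18 + 20)*8)*W(-3, -5) = (√(18 + 20)*8)*((⅓)*(-3)² + (⅓)*(-5)²) = (√38*8)*((⅓)*9 + (⅓)*25) = (8*√38)*(3 + 25/3) = (8*√38)*(34/3) = 272*√38/3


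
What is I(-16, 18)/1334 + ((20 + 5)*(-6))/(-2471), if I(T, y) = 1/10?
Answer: 2003471/32963140 ≈ 0.060779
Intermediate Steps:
I(T, y) = ⅒
I(-16, 18)/1334 + ((20 + 5)*(-6))/(-2471) = (⅒)/1334 + ((20 + 5)*(-6))/(-2471) = (⅒)*(1/1334) + (25*(-6))*(-1/2471) = 1/13340 - 150*(-1/2471) = 1/13340 + 150/2471 = 2003471/32963140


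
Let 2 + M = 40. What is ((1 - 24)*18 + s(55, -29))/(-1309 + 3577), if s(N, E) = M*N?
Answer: 419/567 ≈ 0.73898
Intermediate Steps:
M = 38 (M = -2 + 40 = 38)
s(N, E) = 38*N
((1 - 24)*18 + s(55, -29))/(-1309 + 3577) = ((1 - 24)*18 + 38*55)/(-1309 + 3577) = (-23*18 + 2090)/2268 = (-414 + 2090)*(1/2268) = 1676*(1/2268) = 419/567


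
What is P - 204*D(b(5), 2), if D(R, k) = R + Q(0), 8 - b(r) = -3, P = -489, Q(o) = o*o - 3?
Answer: -2121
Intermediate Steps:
Q(o) = -3 + o² (Q(o) = o² - 3 = -3 + o²)
b(r) = 11 (b(r) = 8 - 1*(-3) = 8 + 3 = 11)
D(R, k) = -3 + R (D(R, k) = R + (-3 + 0²) = R + (-3 + 0) = R - 3 = -3 + R)
P - 204*D(b(5), 2) = -489 - 204*(-3 + 11) = -489 - 204*8 = -489 - 1632 = -2121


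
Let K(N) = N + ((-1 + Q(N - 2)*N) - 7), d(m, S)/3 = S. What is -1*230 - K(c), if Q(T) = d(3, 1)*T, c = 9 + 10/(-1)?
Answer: -230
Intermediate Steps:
d(m, S) = 3*S
c = -1 (c = 9 + 10*(-1) = 9 - 10 = -1)
Q(T) = 3*T (Q(T) = (3*1)*T = 3*T)
K(N) = -8 + N + N*(-6 + 3*N) (K(N) = N + ((-1 + (3*(N - 2))*N) - 7) = N + ((-1 + (3*(-2 + N))*N) - 7) = N + ((-1 + (-6 + 3*N)*N) - 7) = N + ((-1 + N*(-6 + 3*N)) - 7) = N + (-8 + N*(-6 + 3*N)) = -8 + N + N*(-6 + 3*N))
-1*230 - K(c) = -1*230 - (-8 - 1 + 3*(-1)*(-2 - 1)) = -230 - (-8 - 1 + 3*(-1)*(-3)) = -230 - (-8 - 1 + 9) = -230 - 1*0 = -230 + 0 = -230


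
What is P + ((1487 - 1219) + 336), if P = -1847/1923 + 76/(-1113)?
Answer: 143393193/237811 ≈ 602.97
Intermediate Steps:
P = -244651/237811 (P = -1847*1/1923 + 76*(-1/1113) = -1847/1923 - 76/1113 = -244651/237811 ≈ -1.0288)
P + ((1487 - 1219) + 336) = -244651/237811 + ((1487 - 1219) + 336) = -244651/237811 + (268 + 336) = -244651/237811 + 604 = 143393193/237811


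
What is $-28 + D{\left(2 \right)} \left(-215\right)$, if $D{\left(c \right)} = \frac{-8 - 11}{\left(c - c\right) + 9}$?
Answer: $\frac{3833}{9} \approx 425.89$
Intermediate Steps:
$D{\left(c \right)} = - \frac{19}{9}$ ($D{\left(c \right)} = - \frac{19}{0 + 9} = - \frac{19}{9}$)
$-28 + D{\left(2 \right)} \left(-215\right) = -28 - - \frac{4085}{9} = -28 + \frac{4085}{9} = \frac{3833}{9}$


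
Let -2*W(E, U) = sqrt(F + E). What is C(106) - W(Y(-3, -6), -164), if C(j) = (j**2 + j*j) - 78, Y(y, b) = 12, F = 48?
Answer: 22394 + sqrt(15) ≈ 22398.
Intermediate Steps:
C(j) = -78 + 2*j**2 (C(j) = (j**2 + j**2) - 78 = 2*j**2 - 78 = -78 + 2*j**2)
W(E, U) = -sqrt(48 + E)/2
C(106) - W(Y(-3, -6), -164) = (-78 + 2*106**2) - (-1)*sqrt(48 + 12)/2 = (-78 + 2*11236) - (-1)*sqrt(60)/2 = (-78 + 22472) - (-1)*2*sqrt(15)/2 = 22394 - (-1)*sqrt(15) = 22394 + sqrt(15)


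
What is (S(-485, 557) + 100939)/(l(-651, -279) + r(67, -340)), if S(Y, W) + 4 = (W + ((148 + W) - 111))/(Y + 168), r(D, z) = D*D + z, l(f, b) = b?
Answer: 15997622/613395 ≈ 26.080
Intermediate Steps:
r(D, z) = z + D**2 (r(D, z) = D**2 + z = z + D**2)
S(Y, W) = -4 + (37 + 2*W)/(168 + Y) (S(Y, W) = -4 + (W + ((148 + W) - 111))/(Y + 168) = -4 + (W + (37 + W))/(168 + Y) = -4 + (37 + 2*W)/(168 + Y))
(S(-485, 557) + 100939)/(l(-651, -279) + r(67, -340)) = ((-635 - 4*(-485) + 2*557)/(168 - 485) + 100939)/(-279 + (-340 + 67**2)) = ((-635 + 1940 + 1114)/(-317) + 100939)/(-279 + (-340 + 4489)) = (-1/317*2419 + 100939)/(-279 + 4149) = (-2419/317 + 100939)/3870 = (31995244/317)*(1/3870) = 15997622/613395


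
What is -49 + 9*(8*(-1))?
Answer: -121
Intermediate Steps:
-49 + 9*(8*(-1)) = -49 + 9*(-8) = -49 - 72 = -121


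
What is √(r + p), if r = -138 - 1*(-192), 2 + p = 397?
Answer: √449 ≈ 21.190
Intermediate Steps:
p = 395 (p = -2 + 397 = 395)
r = 54 (r = -138 + 192 = 54)
√(r + p) = √(54 + 395) = √449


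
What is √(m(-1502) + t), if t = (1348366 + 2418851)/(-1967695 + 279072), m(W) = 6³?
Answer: √609551280131673/1688623 ≈ 14.621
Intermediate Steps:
m(W) = 216
t = -3767217/1688623 (t = 3767217/(-1688623) = 3767217*(-1/1688623) = -3767217/1688623 ≈ -2.2309)
√(m(-1502) + t) = √(216 - 3767217/1688623) = √(360975351/1688623) = √609551280131673/1688623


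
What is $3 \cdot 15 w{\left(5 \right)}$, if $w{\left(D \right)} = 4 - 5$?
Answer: $-45$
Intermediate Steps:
$w{\left(D \right)} = -1$ ($w{\left(D \right)} = 4 - 5 = -1$)
$3 \cdot 15 w{\left(5 \right)} = 3 \cdot 15 \left(-1\right) = 45 \left(-1\right) = -45$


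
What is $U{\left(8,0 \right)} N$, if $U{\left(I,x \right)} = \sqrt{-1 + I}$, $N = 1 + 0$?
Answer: $\sqrt{7} \approx 2.6458$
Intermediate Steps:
$N = 1$
$U{\left(8,0 \right)} N = \sqrt{-1 + 8} \cdot 1 = \sqrt{7} \cdot 1 = \sqrt{7}$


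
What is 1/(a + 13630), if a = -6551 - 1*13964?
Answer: -1/6885 ≈ -0.00014524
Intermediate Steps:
a = -20515 (a = -6551 - 13964 = -20515)
1/(a + 13630) = 1/(-20515 + 13630) = 1/(-6885) = -1/6885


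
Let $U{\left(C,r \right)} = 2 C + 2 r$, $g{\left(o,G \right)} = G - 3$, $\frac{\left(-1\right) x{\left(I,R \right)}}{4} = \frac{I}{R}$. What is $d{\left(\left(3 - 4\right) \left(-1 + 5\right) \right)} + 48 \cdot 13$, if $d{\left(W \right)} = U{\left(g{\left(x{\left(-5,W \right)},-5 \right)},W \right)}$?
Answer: $600$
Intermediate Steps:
$x{\left(I,R \right)} = - \frac{4 I}{R}$ ($x{\left(I,R \right)} = - 4 \frac{I}{R} = - \frac{4 I}{R}$)
$g{\left(o,G \right)} = -3 + G$
$d{\left(W \right)} = -16 + 2 W$ ($d{\left(W \right)} = 2 \left(-3 - 5\right) + 2 W = 2 \left(-8\right) + 2 W = -16 + 2 W$)
$d{\left(\left(3 - 4\right) \left(-1 + 5\right) \right)} + 48 \cdot 13 = \left(-16 + 2 \left(3 - 4\right) \left(-1 + 5\right)\right) + 48 \cdot 13 = \left(-16 + 2 \left(\left(-1\right) 4\right)\right) + 624 = \left(-16 + 2 \left(-4\right)\right) + 624 = \left(-16 - 8\right) + 624 = -24 + 624 = 600$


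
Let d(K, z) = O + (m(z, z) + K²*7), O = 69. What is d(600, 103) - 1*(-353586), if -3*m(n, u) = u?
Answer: 8620862/3 ≈ 2.8736e+6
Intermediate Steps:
m(n, u) = -u/3
d(K, z) = 69 + 7*K² - z/3 (d(K, z) = 69 + (-z/3 + K²*7) = 69 + (-z/3 + 7*K²) = 69 + (7*K² - z/3) = 69 + 7*K² - z/3)
d(600, 103) - 1*(-353586) = (69 + 7*600² - ⅓*103) - 1*(-353586) = (69 + 7*360000 - 103/3) + 353586 = (69 + 2520000 - 103/3) + 353586 = 7560104/3 + 353586 = 8620862/3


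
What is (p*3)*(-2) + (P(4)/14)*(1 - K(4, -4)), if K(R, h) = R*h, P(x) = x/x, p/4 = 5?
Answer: -1663/14 ≈ -118.79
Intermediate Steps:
p = 20 (p = 4*5 = 20)
P(x) = 1
(p*3)*(-2) + (P(4)/14)*(1 - K(4, -4)) = (20*3)*(-2) + (1/14)*(1 - 4*(-4)) = 60*(-2) + (1*(1/14))*(1 - 1*(-16)) = -120 + (1 + 16)/14 = -120 + (1/14)*17 = -120 + 17/14 = -1663/14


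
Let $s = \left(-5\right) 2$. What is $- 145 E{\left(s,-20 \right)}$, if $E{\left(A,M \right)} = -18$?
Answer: $2610$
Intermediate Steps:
$s = -10$
$- 145 E{\left(s,-20 \right)} = \left(-145\right) \left(-18\right) = 2610$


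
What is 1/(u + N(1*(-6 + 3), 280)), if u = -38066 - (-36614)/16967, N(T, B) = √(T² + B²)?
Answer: -10957784172136/417072793594417863 - 287879089*√78409/417072793594417863 ≈ -2.6466e-5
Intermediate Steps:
N(T, B) = √(B² + T²)
u = -645829208/16967 (u = -38066 - (-36614)/16967 = -38066 - 1*(-36614/16967) = -38066 + 36614/16967 = -645829208/16967 ≈ -38064.)
1/(u + N(1*(-6 + 3), 280)) = 1/(-645829208/16967 + √(280² + (1*(-6 + 3))²)) = 1/(-645829208/16967 + √(78400 + (1*(-3))²)) = 1/(-645829208/16967 + √(78400 + (-3)²)) = 1/(-645829208/16967 + √(78400 + 9)) = 1/(-645829208/16967 + √78409)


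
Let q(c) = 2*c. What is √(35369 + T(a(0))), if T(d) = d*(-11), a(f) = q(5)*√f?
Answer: √35369 ≈ 188.07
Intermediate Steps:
a(f) = 10*√f (a(f) = (2*5)*√f = 10*√f)
T(d) = -11*d
√(35369 + T(a(0))) = √(35369 - 110*√0) = √(35369 - 110*0) = √(35369 - 11*0) = √(35369 + 0) = √35369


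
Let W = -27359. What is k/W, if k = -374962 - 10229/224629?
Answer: 84227349327/6145624811 ≈ 13.705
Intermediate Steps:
k = -84227349327/224629 (k = -374962 - 10229/224629 = -84227349327/224629 ≈ -3.7496e+5)
k/W = -84227349327/224629/(-27359) = -84227349327/224629*(-1/27359) = 84227349327/6145624811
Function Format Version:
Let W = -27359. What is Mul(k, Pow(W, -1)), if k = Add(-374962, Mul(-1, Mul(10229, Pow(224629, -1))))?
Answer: Rational(84227349327, 6145624811) ≈ 13.705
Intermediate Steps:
k = Rational(-84227349327, 224629) (k = Add(-374962, Mul(-1, Mul(10229, Rational(1, 224629)))) = Add(-374962, Mul(-1, Rational(10229, 224629))) = Add(-374962, Rational(-10229, 224629)) = Rational(-84227349327, 224629) ≈ -3.7496e+5)
Mul(k, Pow(W, -1)) = Mul(Rational(-84227349327, 224629), Pow(-27359, -1)) = Mul(Rational(-84227349327, 224629), Rational(-1, 27359)) = Rational(84227349327, 6145624811)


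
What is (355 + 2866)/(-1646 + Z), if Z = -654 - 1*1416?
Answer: -3221/3716 ≈ -0.86679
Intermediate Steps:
Z = -2070 (Z = -654 - 1416 = -2070)
(355 + 2866)/(-1646 + Z) = (355 + 2866)/(-1646 - 2070) = 3221/(-3716) = 3221*(-1/3716) = -3221/3716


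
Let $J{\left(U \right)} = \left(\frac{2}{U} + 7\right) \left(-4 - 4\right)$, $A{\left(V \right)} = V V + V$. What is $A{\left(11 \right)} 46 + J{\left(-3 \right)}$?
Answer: $\frac{18064}{3} \approx 6021.3$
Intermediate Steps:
$A{\left(V \right)} = V + V^{2}$ ($A{\left(V \right)} = V^{2} + V = V + V^{2}$)
$J{\left(U \right)} = -56 - \frac{16}{U}$ ($J{\left(U \right)} = \left(7 + \frac{2}{U}\right) \left(-8\right) = -56 - \frac{16}{U}$)
$A{\left(11 \right)} 46 + J{\left(-3 \right)} = 11 \left(1 + 11\right) 46 - \left(56 + \frac{16}{-3}\right) = 11 \cdot 12 \cdot 46 - \frac{152}{3} = 132 \cdot 46 + \left(-56 + \frac{16}{3}\right) = 6072 - \frac{152}{3} = \frac{18064}{3}$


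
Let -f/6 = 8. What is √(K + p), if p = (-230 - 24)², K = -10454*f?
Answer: 2*√141577 ≈ 752.53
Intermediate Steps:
f = -48 (f = -6*8 = -48)
K = 501792 (K = -10454*(-48) = 501792)
p = 64516 (p = (-254)² = 64516)
√(K + p) = √(501792 + 64516) = √566308 = 2*√141577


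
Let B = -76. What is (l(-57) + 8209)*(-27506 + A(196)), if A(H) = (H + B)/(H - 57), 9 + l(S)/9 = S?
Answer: -29113774610/139 ≈ -2.0945e+8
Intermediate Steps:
l(S) = -81 + 9*S
A(H) = (-76 + H)/(-57 + H) (A(H) = (H - 76)/(H - 57) = (-76 + H)/(-57 + H))
(l(-57) + 8209)*(-27506 + A(196)) = ((-81 + 9*(-57)) + 8209)*(-27506 + (-76 + 196)/(-57 + 196)) = ((-81 - 513) + 8209)*(-27506 + 120/139) = (-594 + 8209)*(-27506 + (1/139)*120) = 7615*(-27506 + 120/139) = 7615*(-3823214/139) = -29113774610/139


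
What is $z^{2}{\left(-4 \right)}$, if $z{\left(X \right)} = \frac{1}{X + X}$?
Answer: $\frac{1}{64} \approx 0.015625$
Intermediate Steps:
$z{\left(X \right)} = \frac{1}{2 X}$
$z^{2}{\left(-4 \right)} = \left(\frac{1}{2 \left(-4\right)}\right)^{2} = \left(\frac{1}{2} \left(- \frac{1}{4}\right)\right)^{2} = \left(- \frac{1}{8}\right)^{2} = \frac{1}{64}$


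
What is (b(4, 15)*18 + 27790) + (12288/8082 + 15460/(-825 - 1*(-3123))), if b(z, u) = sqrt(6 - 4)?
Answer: 14341143944/515901 + 18*sqrt(2) ≈ 27824.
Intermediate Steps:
b(z, u) = sqrt(2)
(b(4, 15)*18 + 27790) + (12288/8082 + 15460/(-825 - 1*(-3123))) = (sqrt(2)*18 + 27790) + (12288/8082 + 15460/(-825 - 1*(-3123))) = (18*sqrt(2) + 27790) + (12288*(1/8082) + 15460/(-825 + 3123)) = (27790 + 18*sqrt(2)) + (2048/1347 + 15460/2298) = (27790 + 18*sqrt(2)) + (2048/1347 + 15460*(1/2298)) = (27790 + 18*sqrt(2)) + (2048/1347 + 7730/1149) = (27790 + 18*sqrt(2)) + 4255154/515901 = 14341143944/515901 + 18*sqrt(2)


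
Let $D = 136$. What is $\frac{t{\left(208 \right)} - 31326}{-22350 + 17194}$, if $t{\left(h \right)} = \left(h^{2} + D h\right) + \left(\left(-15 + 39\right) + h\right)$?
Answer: $- \frac{20229}{2578} \approx -7.8468$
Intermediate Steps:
$t{\left(h \right)} = 24 + h^{2} + 137 h$ ($t{\left(h \right)} = \left(h^{2} + 136 h\right) + \left(\left(-15 + 39\right) + h\right) = \left(h^{2} + 136 h\right) + \left(24 + h\right) = 24 + h^{2} + 137 h$)
$\frac{t{\left(208 \right)} - 31326}{-22350 + 17194} = \frac{\left(24 + 208^{2} + 137 \cdot 208\right) - 31326}{-22350 + 17194} = \frac{\left(24 + 43264 + 28496\right) - 31326}{-5156} = \left(71784 - 31326\right) \left(- \frac{1}{5156}\right) = 40458 \left(- \frac{1}{5156}\right) = - \frac{20229}{2578}$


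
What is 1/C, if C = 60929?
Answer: 1/60929 ≈ 1.6413e-5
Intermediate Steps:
1/C = 1/60929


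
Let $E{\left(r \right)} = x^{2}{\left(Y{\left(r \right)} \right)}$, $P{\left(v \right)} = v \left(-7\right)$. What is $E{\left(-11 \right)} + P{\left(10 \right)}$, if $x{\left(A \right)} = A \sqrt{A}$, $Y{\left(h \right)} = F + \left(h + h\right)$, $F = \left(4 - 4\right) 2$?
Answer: $-10718$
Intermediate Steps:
$F = 0$ ($F = 0 \cdot 2 = 0$)
$Y{\left(h \right)} = 2 h$ ($Y{\left(h \right)} = 0 + \left(h + h\right) = 0 + 2 h = 2 h$)
$x{\left(A \right)} = A^{\frac{3}{2}}$
$P{\left(v \right)} = - 7 v$
$E{\left(r \right)} = 8 r^{3}$ ($E{\left(r \right)} = \left(\left(2 r\right)^{\frac{3}{2}}\right)^{2} = \left(2 \sqrt{2} r^{\frac{3}{2}}\right)^{2} = 8 r^{3}$)
$E{\left(-11 \right)} + P{\left(10 \right)} = 8 \left(-11\right)^{3} - 70 = 8 \left(-1331\right) - 70 = -10648 - 70 = -10718$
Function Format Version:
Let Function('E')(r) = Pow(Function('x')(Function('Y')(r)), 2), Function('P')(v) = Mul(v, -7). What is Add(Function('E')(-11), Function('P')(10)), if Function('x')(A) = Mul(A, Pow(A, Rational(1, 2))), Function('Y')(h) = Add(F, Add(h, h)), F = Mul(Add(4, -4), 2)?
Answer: -10718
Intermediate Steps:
F = 0 (F = Mul(0, 2) = 0)
Function('Y')(h) = Mul(2, h) (Function('Y')(h) = Add(0, Add(h, h)) = Add(0, Mul(2, h)) = Mul(2, h))
Function('x')(A) = Pow(A, Rational(3, 2))
Function('P')(v) = Mul(-7, v)
Function('E')(r) = Mul(8, Pow(r, 3)) (Function('E')(r) = Pow(Pow(Mul(2, r), Rational(3, 2)), 2) = Pow(Mul(2, Pow(2, Rational(1, 2)), Pow(r, Rational(3, 2))), 2) = Mul(8, Pow(r, 3)))
Add(Function('E')(-11), Function('P')(10)) = Add(Mul(8, Pow(-11, 3)), Mul(-7, 10)) = Add(Mul(8, -1331), -70) = Add(-10648, -70) = -10718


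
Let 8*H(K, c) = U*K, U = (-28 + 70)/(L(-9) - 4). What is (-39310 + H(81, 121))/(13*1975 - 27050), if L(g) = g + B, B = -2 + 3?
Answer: 629527/22000 ≈ 28.615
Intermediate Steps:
B = 1
L(g) = 1 + g (L(g) = g + 1 = 1 + g)
U = -7/2 (U = (-28 + 70)/((1 - 9) - 4) = 42/(-8 - 4) = 42/(-12) = 42*(-1/12) = -7/2 ≈ -3.5000)
H(K, c) = -7*K/16 (H(K, c) = (-7*K/2)/8 = -7*K/16)
(-39310 + H(81, 121))/(13*1975 - 27050) = (-39310 - 7/16*81)/(13*1975 - 27050) = (-39310 - 567/16)/(25675 - 27050) = -629527/16/(-1375) = -629527/16*(-1/1375) = 629527/22000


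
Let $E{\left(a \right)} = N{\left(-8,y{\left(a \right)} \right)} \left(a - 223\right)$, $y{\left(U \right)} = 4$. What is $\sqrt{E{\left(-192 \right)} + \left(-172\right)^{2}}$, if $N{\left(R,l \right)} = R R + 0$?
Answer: $12 \sqrt{21} \approx 54.991$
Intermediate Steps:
$N{\left(R,l \right)} = R^{2}$ ($N{\left(R,l \right)} = R^{2} + 0 = R^{2}$)
$E{\left(a \right)} = -14272 + 64 a$ ($E{\left(a \right)} = \left(-8\right)^{2} \left(a - 223\right) = 64 \left(-223 + a\right) = -14272 + 64 a$)
$\sqrt{E{\left(-192 \right)} + \left(-172\right)^{2}} = \sqrt{\left(-14272 + 64 \left(-192\right)\right) + \left(-172\right)^{2}} = \sqrt{\left(-14272 - 12288\right) + 29584} = \sqrt{-26560 + 29584} = \sqrt{3024} = 12 \sqrt{21}$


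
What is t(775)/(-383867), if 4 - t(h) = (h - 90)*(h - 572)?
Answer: 12641/34897 ≈ 0.36224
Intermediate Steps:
t(h) = 4 - (-572 + h)*(-90 + h) (t(h) = 4 - (h - 90)*(h - 572) = 4 - (-90 + h)*(-572 + h) = 4 - (-572 + h)*(-90 + h))
t(775)/(-383867) = (-51476 - 1*775**2 + 662*775)/(-383867) = (-51476 - 1*600625 + 513050)*(-1/383867) = (-51476 - 600625 + 513050)*(-1/383867) = -139051*(-1/383867) = 12641/34897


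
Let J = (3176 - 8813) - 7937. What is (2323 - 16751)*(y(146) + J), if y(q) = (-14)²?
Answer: 193017784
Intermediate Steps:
y(q) = 196
J = -13574 (J = -5637 - 7937 = -13574)
(2323 - 16751)*(y(146) + J) = (2323 - 16751)*(196 - 13574) = -14428*(-13378) = 193017784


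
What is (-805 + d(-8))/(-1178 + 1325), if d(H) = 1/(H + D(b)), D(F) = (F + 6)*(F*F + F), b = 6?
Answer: -133093/24304 ≈ -5.4762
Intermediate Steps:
D(F) = (6 + F)*(F + F²) (D(F) = (6 + F)*(F² + F) = (6 + F)*(F + F²))
d(H) = 1/(504 + H) (d(H) = 1/(H + 6*(6 + 6² + 7*6)) = 1/(H + 6*(6 + 36 + 42)) = 1/(H + 6*84) = 1/(H + 504) = 1/(504 + H))
(-805 + d(-8))/(-1178 + 1325) = (-805 + 1/(504 - 8))/(-1178 + 1325) = (-805 + 1/496)/147 = (-805 + 1/496)*(1/147) = -399279/496*1/147 = -133093/24304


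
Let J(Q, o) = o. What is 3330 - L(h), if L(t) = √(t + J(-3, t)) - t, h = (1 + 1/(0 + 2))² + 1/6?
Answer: 39989/12 - √174/6 ≈ 3330.2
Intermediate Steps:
h = 29/12 (h = (1 + 1/2)² + ⅙ = (1 + ½)² + ⅙ = (3/2)² + ⅙ = 9/4 + ⅙ = 29/12 ≈ 2.4167)
L(t) = -t + √2*√t (L(t) = √(t + t) - t = √(2*t) - t = √2*√t - t = -t + √2*√t)
3330 - L(h) = 3330 - (-1*29/12 + √2*√(29/12)) = 3330 - (-29/12 + √2*(√87/6)) = 3330 - (-29/12 + √174/6) = 3330 + (29/12 - √174/6) = 39989/12 - √174/6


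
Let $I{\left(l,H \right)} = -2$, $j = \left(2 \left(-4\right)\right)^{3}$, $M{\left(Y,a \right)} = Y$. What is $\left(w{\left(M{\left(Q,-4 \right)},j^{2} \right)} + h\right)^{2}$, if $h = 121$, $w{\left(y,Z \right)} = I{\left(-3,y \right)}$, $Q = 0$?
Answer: $14161$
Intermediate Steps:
$j = -512$ ($j = \left(-8\right)^{3} = -512$)
$w{\left(y,Z \right)} = -2$
$\left(w{\left(M{\left(Q,-4 \right)},j^{2} \right)} + h\right)^{2} = \left(-2 + 121\right)^{2} = 119^{2} = 14161$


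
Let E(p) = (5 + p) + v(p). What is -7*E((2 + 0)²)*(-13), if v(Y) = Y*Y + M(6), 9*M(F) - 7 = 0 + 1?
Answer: 21203/9 ≈ 2355.9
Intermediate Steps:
M(F) = 8/9 (M(F) = 7/9 + (0 + 1)/9 = 7/9 + (⅑)*1 = 7/9 + ⅑ = 8/9)
v(Y) = 8/9 + Y² (v(Y) = Y*Y + 8/9 = Y² + 8/9 = 8/9 + Y²)
E(p) = 53/9 + p + p² (E(p) = (5 + p) + (8/9 + p²) = 53/9 + p + p²)
-7*E((2 + 0)²)*(-13) = -7*(53/9 + (2 + 0)² + ((2 + 0)²)²)*(-13) = -7*(53/9 + 2² + (2²)²)*(-13) = -7*(53/9 + 4 + 4²)*(-13) = -7*(53/9 + 4 + 16)*(-13) = -7*233/9*(-13) = -1631/9*(-13) = 21203/9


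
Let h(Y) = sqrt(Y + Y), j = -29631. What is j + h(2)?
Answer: -29629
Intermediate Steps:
h(Y) = sqrt(2)*sqrt(Y) (h(Y) = sqrt(2*Y) = sqrt(2)*sqrt(Y))
j + h(2) = -29631 + sqrt(2)*sqrt(2) = -29631 + 2 = -29629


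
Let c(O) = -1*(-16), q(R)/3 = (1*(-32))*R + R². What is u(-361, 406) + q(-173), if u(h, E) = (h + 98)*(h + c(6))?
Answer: 197130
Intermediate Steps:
q(R) = -96*R + 3*R² (q(R) = 3*((1*(-32))*R + R²) = 3*(-32*R + R²) = 3*(R² - 32*R) = -96*R + 3*R²)
c(O) = 16
u(h, E) = (16 + h)*(98 + h) (u(h, E) = (h + 98)*(h + 16) = (98 + h)*(16 + h) = (16 + h)*(98 + h))
u(-361, 406) + q(-173) = (1568 + (-361)² + 114*(-361)) + 3*(-173)*(-32 - 173) = (1568 + 130321 - 41154) + 3*(-173)*(-205) = 90735 + 106395 = 197130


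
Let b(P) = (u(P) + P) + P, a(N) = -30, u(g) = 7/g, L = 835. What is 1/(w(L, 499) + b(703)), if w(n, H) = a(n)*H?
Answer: -703/9535485 ≈ -7.3725e-5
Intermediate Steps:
b(P) = 2*P + 7/P (b(P) = (7/P + P) + P = (P + 7/P) + P = 2*P + 7/P)
w(n, H) = -30*H
1/(w(L, 499) + b(703)) = 1/(-30*499 + (2*703 + 7/703)) = 1/(-14970 + (1406 + 7*(1/703))) = 1/(-14970 + (1406 + 7/703)) = 1/(-14970 + 988425/703) = 1/(-9535485/703) = -703/9535485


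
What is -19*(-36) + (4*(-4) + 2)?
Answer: 670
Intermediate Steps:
-19*(-36) + (4*(-4) + 2) = 684 + (-16 + 2) = 684 - 14 = 670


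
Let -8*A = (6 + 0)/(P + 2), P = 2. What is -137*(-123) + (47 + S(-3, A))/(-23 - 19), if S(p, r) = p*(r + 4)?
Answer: 11323303/672 ≈ 16850.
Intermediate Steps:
A = -3/16 (A = -(6 + 0)/(8*(2 + 2)) = -3/(4*4) = -⅛*3/2 = -3/16 ≈ -0.18750)
S(p, r) = p*(4 + r)
-137*(-123) + (47 + S(-3, A))/(-23 - 19) = -137*(-123) + (47 - 3*(4 - 3/16))/(-23 - 19) = 16851 + (47 - 3*61/16)/(-42) = 16851 + (47 - 183/16)*(-1/42) = 16851 + (569/16)*(-1/42) = 16851 - 569/672 = 11323303/672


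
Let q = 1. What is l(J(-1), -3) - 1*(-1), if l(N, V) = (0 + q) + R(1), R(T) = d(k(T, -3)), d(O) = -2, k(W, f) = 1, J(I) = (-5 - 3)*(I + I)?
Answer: 0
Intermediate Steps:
J(I) = -16*I
R(T) = -2
l(N, V) = -1 (l(N, V) = (0 + 1) - 2 = 1 - 2 = -1)
l(J(-1), -3) - 1*(-1) = -1 - 1*(-1) = -1 + 1 = 0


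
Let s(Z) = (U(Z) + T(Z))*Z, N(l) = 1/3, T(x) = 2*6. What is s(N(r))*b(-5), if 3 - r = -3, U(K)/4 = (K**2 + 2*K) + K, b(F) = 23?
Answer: 3404/27 ≈ 126.07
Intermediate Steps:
U(K) = 4*K**2 + 12*K (U(K) = 4*((K**2 + 2*K) + K) = 4*(K**2 + 3*K) = 4*K**2 + 12*K)
r = 6 (r = 3 - 1*(-3) = 3 + 3 = 6)
T(x) = 12
N(l) = 1/3
s(Z) = Z*(12 + 4*Z*(3 + Z)) (s(Z) = (4*Z*(3 + Z) + 12)*Z = (12 + 4*Z*(3 + Z))*Z = Z*(12 + 4*Z*(3 + Z)))
s(N(r))*b(-5) = (4*(1/3)*(3 + (3 + 1/3)/3))*23 = (4*(1/3)*(3 + (1/3)*(10/3)))*23 = (4*(1/3)*(3 + 10/9))*23 = (4*(1/3)*(37/9))*23 = (148/27)*23 = 3404/27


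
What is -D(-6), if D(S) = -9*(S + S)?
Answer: -108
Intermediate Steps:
D(S) = -18*S
-D(-6) = -(-18)*(-6) = -1*108 = -108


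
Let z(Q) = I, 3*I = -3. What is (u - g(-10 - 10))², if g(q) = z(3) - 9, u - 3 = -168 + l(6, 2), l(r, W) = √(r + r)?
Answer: 24037 - 620*√3 ≈ 22963.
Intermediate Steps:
I = -1 (I = (⅓)*(-3) = -1)
z(Q) = -1
l(r, W) = √2*√r (l(r, W) = √(2*r) = √2*√r)
u = -165 + 2*√3 (u = 3 + (-168 + √2*√6) = 3 + (-168 + 2*√3) = -165 + 2*√3 ≈ -161.54)
g(q) = -10 (g(q) = -1 - 9 = -10)
(u - g(-10 - 10))² = ((-165 + 2*√3) - 1*(-10))² = ((-165 + 2*√3) + 10)² = (-155 + 2*√3)²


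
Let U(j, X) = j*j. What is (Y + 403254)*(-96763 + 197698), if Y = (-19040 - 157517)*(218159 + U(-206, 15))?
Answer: -4643965668830535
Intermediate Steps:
U(j, X) = j²
Y = -46009871415 (Y = (-19040 - 157517)*(218159 + (-206)²) = -176557*(218159 + 42436) = -176557*260595 = -46009871415)
(Y + 403254)*(-96763 + 197698) = (-46009871415 + 403254)*(-96763 + 197698) = -46009468161*100935 = -4643965668830535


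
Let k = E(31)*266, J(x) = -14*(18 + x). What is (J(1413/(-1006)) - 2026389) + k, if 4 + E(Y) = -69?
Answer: -1029157786/503 ≈ -2.0460e+6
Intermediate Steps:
J(x) = -252 - 14*x
E(Y) = -73 (E(Y) = -4 - 69 = -73)
k = -19418 (k = -73*266 = -19418)
(J(1413/(-1006)) - 2026389) + k = ((-252 - 19782/(-1006)) - 2026389) - 19418 = ((-252 - 19782*(-1)/1006) - 2026389) - 19418 = ((-252 - 14*(-1413/1006)) - 2026389) - 19418 = ((-252 + 9891/503) - 2026389) - 19418 = (-116865/503 - 2026389) - 19418 = -1019390532/503 - 19418 = -1029157786/503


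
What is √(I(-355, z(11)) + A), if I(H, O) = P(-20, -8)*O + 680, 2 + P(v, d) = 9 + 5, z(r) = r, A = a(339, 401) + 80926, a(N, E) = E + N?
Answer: √82478 ≈ 287.19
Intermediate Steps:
A = 81666 (A = (401 + 339) + 80926 = 740 + 80926 = 81666)
P(v, d) = 12 (P(v, d) = -2 + (9 + 5) = -2 + 14 = 12)
I(H, O) = 680 + 12*O (I(H, O) = 12*O + 680 = 680 + 12*O)
√(I(-355, z(11)) + A) = √((680 + 12*11) + 81666) = √((680 + 132) + 81666) = √(812 + 81666) = √82478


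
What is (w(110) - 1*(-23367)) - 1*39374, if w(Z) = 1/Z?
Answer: -1760769/110 ≈ -16007.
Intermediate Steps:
(w(110) - 1*(-23367)) - 1*39374 = (1/110 - 1*(-23367)) - 1*39374 = (1/110 + 23367) - 39374 = 2570371/110 - 39374 = -1760769/110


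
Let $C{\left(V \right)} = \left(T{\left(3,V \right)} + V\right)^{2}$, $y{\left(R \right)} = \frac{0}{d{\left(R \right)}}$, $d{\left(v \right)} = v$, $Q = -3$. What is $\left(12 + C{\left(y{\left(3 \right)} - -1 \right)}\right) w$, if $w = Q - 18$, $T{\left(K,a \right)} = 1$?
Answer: $-336$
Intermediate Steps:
$y{\left(R \right)} = 0$ ($y{\left(R \right)} = \frac{0}{R} = 0$)
$C{\left(V \right)} = \left(1 + V\right)^{2}$
$w = -21$ ($w = -3 - 18 = -21$)
$\left(12 + C{\left(y{\left(3 \right)} - -1 \right)}\right) w = \left(12 + \left(1 + \left(0 - -1\right)\right)^{2}\right) \left(-21\right) = \left(12 + \left(1 + \left(0 + 1\right)\right)^{2}\right) \left(-21\right) = \left(12 + \left(1 + 1\right)^{2}\right) \left(-21\right) = \left(12 + 2^{2}\right) \left(-21\right) = \left(12 + 4\right) \left(-21\right) = 16 \left(-21\right) = -336$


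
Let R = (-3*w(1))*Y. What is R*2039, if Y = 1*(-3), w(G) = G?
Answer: 18351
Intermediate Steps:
Y = -3
R = 9 (R = -3*1*(-3) = -3*(-3) = 9)
R*2039 = 9*2039 = 18351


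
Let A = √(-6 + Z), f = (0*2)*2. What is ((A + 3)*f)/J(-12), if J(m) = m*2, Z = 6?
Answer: 0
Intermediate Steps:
f = 0 (f = 0*2 = 0)
J(m) = 2*m
A = 0 (A = √(-6 + 6) = √0 = 0)
((A + 3)*f)/J(-12) = ((0 + 3)*0)/((2*(-12))) = (3*0)/(-24) = 0*(-1/24) = 0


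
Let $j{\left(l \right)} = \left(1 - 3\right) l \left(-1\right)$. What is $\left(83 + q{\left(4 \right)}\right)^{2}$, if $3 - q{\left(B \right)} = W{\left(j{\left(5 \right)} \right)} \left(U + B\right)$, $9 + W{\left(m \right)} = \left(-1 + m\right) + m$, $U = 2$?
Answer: $676$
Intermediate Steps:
$j{\left(l \right)} = 2 l$ ($j{\left(l \right)} = - 2 l \left(-1\right) = 2 l$)
$W{\left(m \right)} = -10 + 2 m$ ($W{\left(m \right)} = -9 + \left(\left(-1 + m\right) + m\right) = -9 + \left(-1 + 2 m\right) = -10 + 2 m$)
$q{\left(B \right)} = -17 - 10 B$ ($q{\left(B \right)} = 3 - \left(-10 + 2 \cdot 2 \cdot 5\right) \left(2 + B\right) = 3 - \left(-10 + 2 \cdot 10\right) \left(2 + B\right) = 3 - \left(-10 + 20\right) \left(2 + B\right) = 3 - 10 \left(2 + B\right) = 3 - \left(20 + 10 B\right) = -17 - 10 B$)
$\left(83 + q{\left(4 \right)}\right)^{2} = \left(83 - 57\right)^{2} = 26^{2} = 676$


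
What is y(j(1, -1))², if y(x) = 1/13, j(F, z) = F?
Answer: 1/169 ≈ 0.0059172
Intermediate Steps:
y(x) = 1/13
y(j(1, -1))² = (1/13)² = 1/169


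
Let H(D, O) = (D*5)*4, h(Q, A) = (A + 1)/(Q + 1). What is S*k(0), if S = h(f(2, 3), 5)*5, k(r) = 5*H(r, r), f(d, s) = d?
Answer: 0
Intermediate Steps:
h(Q, A) = (1 + A)/(1 + Q)
H(D, O) = 20*D (H(D, O) = (5*D)*4 = 20*D)
k(r) = 100*r (k(r) = 5*(20*r) = 100*r)
S = 10 (S = ((1 + 5)/(1 + 2))*5 = (6/3)*5 = ((⅓)*6)*5 = 2*5 = 10)
S*k(0) = 10*(100*0) = 10*0 = 0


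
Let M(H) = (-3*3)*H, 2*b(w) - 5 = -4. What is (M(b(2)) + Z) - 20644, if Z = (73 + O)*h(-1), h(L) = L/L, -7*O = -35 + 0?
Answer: -41141/2 ≈ -20571.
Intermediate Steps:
O = 5 (O = -(-35 + 0)/7 = -⅐*(-35) = 5)
b(w) = ½ (b(w) = 5/2 + (½)*(-4) = 5/2 - 2 = ½)
h(L) = 1
M(H) = -9*H
Z = 78 (Z = (73 + 5)*1 = 78*1 = 78)
(M(b(2)) + Z) - 20644 = (-9*½ + 78) - 20644 = (-9/2 + 78) - 20644 = 147/2 - 20644 = -41141/2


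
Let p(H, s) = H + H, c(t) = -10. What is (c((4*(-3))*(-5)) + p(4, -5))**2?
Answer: 4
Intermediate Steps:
p(H, s) = 2*H
(c((4*(-3))*(-5)) + p(4, -5))**2 = (-10 + 2*4)**2 = (-10 + 8)**2 = (-2)**2 = 4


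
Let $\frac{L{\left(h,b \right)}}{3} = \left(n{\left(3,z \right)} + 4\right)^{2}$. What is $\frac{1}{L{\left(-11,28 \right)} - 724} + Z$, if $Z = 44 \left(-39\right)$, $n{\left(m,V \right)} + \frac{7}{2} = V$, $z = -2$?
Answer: $- \frac{4923208}{2869} \approx -1716.0$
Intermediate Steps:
$n{\left(m,V \right)} = - \frac{7}{2} + V$
$L{\left(h,b \right)} = \frac{27}{4}$ ($L{\left(h,b \right)} = 3 \left(\left(- \frac{7}{2} - 2\right) + 4\right)^{2} = 3 \left(- \frac{11}{2} + 4\right)^{2} = 3 \left(- \frac{3}{2}\right)^{2} = 3 \cdot \frac{9}{4} = \frac{27}{4}$)
$Z = -1716$
$\frac{1}{L{\left(-11,28 \right)} - 724} + Z = \frac{1}{\frac{27}{4} - 724} - 1716 = \frac{1}{- \frac{2869}{4}} - 1716 = - \frac{4}{2869} - 1716 = - \frac{4923208}{2869}$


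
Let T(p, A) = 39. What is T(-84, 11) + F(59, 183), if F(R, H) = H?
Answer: 222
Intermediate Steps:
T(-84, 11) + F(59, 183) = 39 + 183 = 222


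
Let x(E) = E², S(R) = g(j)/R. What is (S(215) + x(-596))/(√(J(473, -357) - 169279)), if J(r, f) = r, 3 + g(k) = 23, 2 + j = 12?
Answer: -694286*I*√168806/329939 ≈ -864.57*I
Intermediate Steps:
j = 10 (j = -2 + 12 = 10)
g(k) = 20 (g(k) = -3 + 23 = 20)
S(R) = 20/R
(S(215) + x(-596))/(√(J(473, -357) - 169279)) = (20/215 + (-596)²)/(√(473 - 169279)) = (20*(1/215) + 355216)/(√(-168806)) = (4/43 + 355216)/((I*√168806)) = 15274292*(-I*√168806/168806)/43 = -694286*I*√168806/329939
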